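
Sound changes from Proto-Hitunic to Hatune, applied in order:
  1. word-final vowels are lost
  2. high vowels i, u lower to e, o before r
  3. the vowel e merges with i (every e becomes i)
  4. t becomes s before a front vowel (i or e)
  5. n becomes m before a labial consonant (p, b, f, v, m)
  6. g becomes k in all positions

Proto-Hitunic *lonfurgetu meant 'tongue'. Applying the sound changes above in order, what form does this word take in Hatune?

lomforkit

Hatune: start from *lonfurgetu.
  rule 1 (apocope): lonfurgetu → lonfurget
  rule 2 (pre-rhotic lowering): lonfurget → lonforget
  rule 3 (vowel merger): lonforget → lonforgit
  rule 4: no change — lonforgit
  rule 5 (nasal place assimilation): lonforgit → lomforgit
  rule 6 (unconditioned shift): lomforgit → lomforkit
  ⇒ Hatune lomforkit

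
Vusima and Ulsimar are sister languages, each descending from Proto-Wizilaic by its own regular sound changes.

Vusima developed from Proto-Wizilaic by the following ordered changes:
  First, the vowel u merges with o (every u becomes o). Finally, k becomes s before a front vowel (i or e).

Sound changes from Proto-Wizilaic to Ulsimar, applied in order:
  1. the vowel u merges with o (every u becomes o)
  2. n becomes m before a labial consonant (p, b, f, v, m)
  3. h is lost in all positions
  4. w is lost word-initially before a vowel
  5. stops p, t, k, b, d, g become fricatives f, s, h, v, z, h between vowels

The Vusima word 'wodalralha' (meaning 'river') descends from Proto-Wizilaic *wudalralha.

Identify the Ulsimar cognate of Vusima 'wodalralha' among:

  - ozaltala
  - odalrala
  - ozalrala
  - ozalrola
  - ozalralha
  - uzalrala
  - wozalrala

ozalrala

Ulsimar: start from *wudalralha.
  rule 1 (vowel merger): wudalralha → wodalralha
  rule 2: no change — wodalralha
  rule 3 (h-loss): wodalralha → wodalrala
  rule 4 (glide loss): wodalrala → odalrala
  rule 5 (intervocalic lenition): odalrala → ozalrala
  ⇒ Ulsimar ozalrala
Only 'ozalrala' matches the regular Ulsimar development of *wudalralha.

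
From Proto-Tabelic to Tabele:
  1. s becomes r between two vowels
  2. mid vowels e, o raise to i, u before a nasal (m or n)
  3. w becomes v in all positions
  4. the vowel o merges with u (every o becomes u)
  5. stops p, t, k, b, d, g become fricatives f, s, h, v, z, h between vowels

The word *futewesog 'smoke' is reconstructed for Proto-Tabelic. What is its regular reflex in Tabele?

fuseverug

Tabele: *futewesog
  futewesog → futewerog   [rhotacism]
  futewerog (rule 2 does not apply)
  futewerog → futeverog   [unconditioned shift]
  futeverog → futeverug   [vowel merger]
  futeverug → fuseverug   [intervocalic lenition]
  giving Tabele fuseverug.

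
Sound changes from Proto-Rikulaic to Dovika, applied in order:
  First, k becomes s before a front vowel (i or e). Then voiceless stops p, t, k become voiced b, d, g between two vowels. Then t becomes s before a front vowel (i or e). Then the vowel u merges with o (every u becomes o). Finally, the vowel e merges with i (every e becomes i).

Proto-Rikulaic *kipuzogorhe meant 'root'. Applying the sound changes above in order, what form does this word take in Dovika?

Dovika: start from *kipuzogorhe.
  rule 1 (palatalisation): kipuzogorhe → sipuzogorhe
  rule 2 (intervocalic voicing): sipuzogorhe → sibuzogorhe
  rule 3: no change — sibuzogorhe
  rule 4 (vowel merger): sibuzogorhe → sibozogorhe
  rule 5 (vowel merger): sibozogorhe → sibozogorhi
  ⇒ Dovika sibozogorhi

sibozogorhi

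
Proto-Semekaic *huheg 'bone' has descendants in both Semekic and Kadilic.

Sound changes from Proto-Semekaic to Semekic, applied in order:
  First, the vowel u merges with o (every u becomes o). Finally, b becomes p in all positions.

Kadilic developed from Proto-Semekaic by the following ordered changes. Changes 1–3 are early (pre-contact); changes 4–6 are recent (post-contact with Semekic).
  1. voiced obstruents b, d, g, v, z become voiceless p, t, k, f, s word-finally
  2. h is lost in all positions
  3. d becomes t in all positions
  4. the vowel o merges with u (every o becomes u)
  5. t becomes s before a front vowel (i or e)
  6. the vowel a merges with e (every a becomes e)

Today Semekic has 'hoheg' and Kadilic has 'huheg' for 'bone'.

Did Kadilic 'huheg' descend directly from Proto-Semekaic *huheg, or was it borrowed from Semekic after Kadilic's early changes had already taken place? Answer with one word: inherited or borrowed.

borrowed

If inherited, *huheg would pass through all of Kadilic's changes:
Kadilic: *huheg
  huheg → huhek   [final devoicing]
  huhek → uek   [h-loss]
  uek (rule 3 does not apply)
  uek (rule 4 does not apply)
  uek (rule 5 does not apply)
  uek (rule 6 does not apply)
  giving Kadilic uek.
If borrowed from Semekic 'hoheg' after the early changes, it would undergo only the recent ones:
  rule 4 (vowel merger): hoheg → huheg
  rule 5 (palatalisation): no change (huheg)
  rule 6 (vowel merger): no change (huheg)
  ⇒ as a loan: huheg
Kadilic 'huheg' matches the loan outcome 'huheg', not the inherited 'uek' — it skipped the early Kadilic changes, so it was borrowed from Semekic.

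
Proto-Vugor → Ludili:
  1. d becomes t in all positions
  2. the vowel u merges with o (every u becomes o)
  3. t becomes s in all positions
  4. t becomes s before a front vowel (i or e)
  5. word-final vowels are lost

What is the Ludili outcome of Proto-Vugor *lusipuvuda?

losipovos

Ludili: start from *lusipuvuda.
  rule 1 (unconditioned shift): lusipuvuda → lusipuvuta
  rule 2 (vowel merger): lusipuvuta → losipovota
  rule 3 (unconditioned shift): losipovota → losipovosa
  rule 4: no change — losipovosa
  rule 5 (apocope): losipovosa → losipovos
  ⇒ Ludili losipovos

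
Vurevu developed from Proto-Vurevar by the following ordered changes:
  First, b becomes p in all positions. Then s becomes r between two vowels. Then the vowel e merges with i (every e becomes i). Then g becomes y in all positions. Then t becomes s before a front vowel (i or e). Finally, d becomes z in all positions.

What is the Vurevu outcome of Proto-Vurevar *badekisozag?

pazikirozay

Vurevu: start from *badekisozag.
  rule 1 (unconditioned shift): badekisozag → padekisozag
  rule 2 (rhotacism): padekisozag → padekirozag
  rule 3 (vowel merger): padekirozag → padikirozag
  rule 4 (unconditioned shift): padikirozag → padikirozay
  rule 5: no change — padikirozay
  rule 6 (unconditioned shift): padikirozay → pazikirozay
  ⇒ Vurevu pazikirozay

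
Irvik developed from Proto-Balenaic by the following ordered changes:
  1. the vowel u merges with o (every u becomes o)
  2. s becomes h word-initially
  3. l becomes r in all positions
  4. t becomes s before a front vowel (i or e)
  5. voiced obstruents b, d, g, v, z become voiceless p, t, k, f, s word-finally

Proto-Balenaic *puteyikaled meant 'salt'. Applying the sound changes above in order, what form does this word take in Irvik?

Irvik: *puteyikaled > poteyikaled > poteyikared > poseyikared > poseyikaret  (by vowel merger, unconditioned shift, palatalisation, final devoicing)

poseyikaret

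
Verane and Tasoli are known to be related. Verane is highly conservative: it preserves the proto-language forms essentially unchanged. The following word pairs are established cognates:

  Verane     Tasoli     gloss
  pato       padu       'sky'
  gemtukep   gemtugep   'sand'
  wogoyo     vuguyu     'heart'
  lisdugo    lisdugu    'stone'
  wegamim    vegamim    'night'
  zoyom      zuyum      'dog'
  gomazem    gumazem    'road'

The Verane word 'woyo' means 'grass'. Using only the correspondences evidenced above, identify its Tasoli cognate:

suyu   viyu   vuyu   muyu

wogoyo ~ vuguyu — Verane w corresponds to Tasoli v word-initially before a back vowel.
wogoyo ~ vuguyu, zoyom ~ zuyum — Verane o corresponds to Tasoli u after a consonant, before a consonant other than r, m, n, p, b, f, v.
pato ~ padu, wogoyo ~ vuguyu — Verane o corresponds to Tasoli u word-finally.
Applying these to Verane 'woyo':
  woyo → voyo   (w→v word-initially before a back vowel)
  voyo → vuyo   (o→u after a consonant, before a consonant other than r, m, n, p, b, f, v)
  vuyo → vuyu   (o→u word-finally)
So the Tasoli cognate is 'vuyu'.

vuyu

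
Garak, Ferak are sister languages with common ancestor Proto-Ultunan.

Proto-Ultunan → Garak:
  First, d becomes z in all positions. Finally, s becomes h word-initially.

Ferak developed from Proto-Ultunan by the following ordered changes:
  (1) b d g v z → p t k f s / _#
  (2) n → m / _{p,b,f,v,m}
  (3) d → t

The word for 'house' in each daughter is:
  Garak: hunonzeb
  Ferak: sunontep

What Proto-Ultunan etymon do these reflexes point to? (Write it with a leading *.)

Position 8: Garak has b, Ferak has p. Garak preserves b here (none of its changes turn any other segment into b), so the proto-segment is *b.
Position 6: Garak has z, Ferak has t. Taking the neighbouring segments as reconstructed: Garak z could go back to *d or *z; Ferak t could go back to *t or *d — the one source consistent with every daughter is *d.
Verify the candidate proto-form against each daughter:
Garak: *sunondeb
  sunondeb → sunonzeb   [unconditioned shift]
  sunonzeb → hunonzeb   [debuccalisation]
  giving Garak hunonzeb.
Ferak: *sunondeb > sunondep > sunontep  (by final devoicing, unconditioned shift)
*sunondeb is the unique common source.

*sunondeb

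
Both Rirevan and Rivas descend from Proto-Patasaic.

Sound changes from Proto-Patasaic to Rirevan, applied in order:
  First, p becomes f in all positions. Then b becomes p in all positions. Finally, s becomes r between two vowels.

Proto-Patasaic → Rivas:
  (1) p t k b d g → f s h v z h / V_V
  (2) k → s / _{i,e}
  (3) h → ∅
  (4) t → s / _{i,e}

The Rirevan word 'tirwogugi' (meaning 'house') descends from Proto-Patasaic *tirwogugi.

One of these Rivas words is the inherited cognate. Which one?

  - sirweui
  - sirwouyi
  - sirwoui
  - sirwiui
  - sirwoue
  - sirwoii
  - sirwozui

sirwoui

Rivas: start from *tirwogugi.
  rule 1 (intervocalic lenition): tirwogugi → tirwohuhi
  rule 2: no change — tirwohuhi
  rule 3 (h-loss): tirwohuhi → tirwoui
  rule 4 (palatalisation): tirwoui → sirwoui
  ⇒ Rivas sirwoui
The other candidates each miss or misapply at least one Rivas change.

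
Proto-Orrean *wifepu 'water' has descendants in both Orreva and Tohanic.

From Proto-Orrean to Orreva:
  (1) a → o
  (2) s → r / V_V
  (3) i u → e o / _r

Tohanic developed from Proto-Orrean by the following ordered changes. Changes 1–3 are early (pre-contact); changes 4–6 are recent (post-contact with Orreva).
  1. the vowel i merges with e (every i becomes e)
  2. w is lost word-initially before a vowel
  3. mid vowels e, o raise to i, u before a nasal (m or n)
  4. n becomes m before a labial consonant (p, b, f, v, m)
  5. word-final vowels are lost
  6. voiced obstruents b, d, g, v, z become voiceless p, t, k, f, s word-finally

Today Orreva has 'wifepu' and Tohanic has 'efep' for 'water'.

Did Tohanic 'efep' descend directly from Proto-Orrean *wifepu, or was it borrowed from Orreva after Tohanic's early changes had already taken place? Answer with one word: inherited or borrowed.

If inherited, *wifepu would pass through all of Tohanic's changes:
Tohanic: start from *wifepu.
  rule 1 (vowel merger): wifepu → wefepu
  rule 2 (glide loss): wefepu → efepu
  rule 3: no change — efepu
  rule 4: no change — efepu
  rule 5 (apocope): efepu → efep
  rule 6: no change — efep
  ⇒ Tohanic efep
If borrowed from Orreva 'wifepu' after the early changes, it would undergo only the recent ones:
  rule 4 (nasal place assimilation): no change (wifepu)
  rule 5 (apocope): wifepu → wifep
  rule 6 (final devoicing): no change (wifep)
  ⇒ as a loan: wifep
Tohanic 'efep' matches the inherited outcome exactly, so it is an inherited cognate, not a loan.

inherited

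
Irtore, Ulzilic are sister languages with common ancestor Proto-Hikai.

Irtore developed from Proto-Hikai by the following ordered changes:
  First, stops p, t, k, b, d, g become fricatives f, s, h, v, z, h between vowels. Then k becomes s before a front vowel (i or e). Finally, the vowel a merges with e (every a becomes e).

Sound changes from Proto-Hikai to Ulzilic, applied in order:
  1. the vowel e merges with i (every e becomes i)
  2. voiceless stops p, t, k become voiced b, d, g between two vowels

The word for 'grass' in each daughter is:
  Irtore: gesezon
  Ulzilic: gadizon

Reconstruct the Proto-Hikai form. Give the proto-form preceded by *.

*gatezon

Position 4: Irtore has e, Ulzilic has i. Taking the neighbouring segments as reconstructed: Irtore e could go back to *a or *e; Ulzilic i could go back to *e or *i — the one source consistent with every daughter is *e.
Position 2: Irtore has e, Ulzilic has a. Ulzilic preserves a here (none of its changes turn any other segment into a), so the proto-segment is *a.
Verify the candidate proto-form against each daughter:
Irtore: *gatezon
  gatezon → gasezon   [intervocalic lenition]
  gasezon (rule 2 does not apply)
  gasezon → gesezon   [vowel merger]
  giving Irtore gesezon.
Ulzilic: *gatezon > gatizon > gadizon  (by vowel merger, intervocalic voicing)
No other proto-form is consistent with every reflex, so the reconstruction is *gatezon.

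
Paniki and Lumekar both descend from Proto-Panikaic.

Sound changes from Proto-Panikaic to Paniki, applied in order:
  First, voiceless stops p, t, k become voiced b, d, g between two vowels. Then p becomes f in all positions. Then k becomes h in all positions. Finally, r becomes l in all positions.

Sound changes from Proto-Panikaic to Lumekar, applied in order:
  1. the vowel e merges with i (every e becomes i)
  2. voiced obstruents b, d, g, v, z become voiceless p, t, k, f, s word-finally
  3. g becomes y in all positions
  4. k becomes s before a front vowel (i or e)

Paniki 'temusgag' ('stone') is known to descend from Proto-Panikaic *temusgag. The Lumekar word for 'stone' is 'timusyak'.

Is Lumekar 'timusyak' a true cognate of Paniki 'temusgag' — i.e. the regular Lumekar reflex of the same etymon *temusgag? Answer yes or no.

yes

Derive the expected Lumekar reflex of *temusgag:
Lumekar: *temusgag > timusgag > timusgak > timusyak  (by vowel merger, final devoicing, unconditioned shift)
Lumekar 'timusyak' matches the regular reflex exactly, so the pair is cognate.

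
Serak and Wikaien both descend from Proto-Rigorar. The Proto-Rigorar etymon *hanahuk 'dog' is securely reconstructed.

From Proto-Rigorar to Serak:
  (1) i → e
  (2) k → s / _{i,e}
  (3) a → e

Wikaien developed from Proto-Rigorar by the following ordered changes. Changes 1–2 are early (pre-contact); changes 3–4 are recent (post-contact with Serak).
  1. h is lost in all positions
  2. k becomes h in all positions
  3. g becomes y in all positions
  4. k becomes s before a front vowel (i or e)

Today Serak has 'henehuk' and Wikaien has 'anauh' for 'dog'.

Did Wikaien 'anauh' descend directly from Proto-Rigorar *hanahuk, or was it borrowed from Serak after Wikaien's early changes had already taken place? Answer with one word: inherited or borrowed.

If inherited, *hanahuk would pass through all of Wikaien's changes:
Wikaien: *hanahuk
  hanahuk → anauk   [h-loss]
  anauk → anauh   [unconditioned shift]
  anauh (rule 3 does not apply)
  anauh (rule 4 does not apply)
  giving Wikaien anauh.
If borrowed from Serak 'henehuk' after the early changes, it would undergo only the recent ones:
  rule 3 (unconditioned shift): no change (henehuk)
  rule 4 (palatalisation): no change (henehuk)
  ⇒ as a loan: henehuk
Wikaien 'anauh' matches the inherited outcome exactly, so it is an inherited cognate, not a loan.

inherited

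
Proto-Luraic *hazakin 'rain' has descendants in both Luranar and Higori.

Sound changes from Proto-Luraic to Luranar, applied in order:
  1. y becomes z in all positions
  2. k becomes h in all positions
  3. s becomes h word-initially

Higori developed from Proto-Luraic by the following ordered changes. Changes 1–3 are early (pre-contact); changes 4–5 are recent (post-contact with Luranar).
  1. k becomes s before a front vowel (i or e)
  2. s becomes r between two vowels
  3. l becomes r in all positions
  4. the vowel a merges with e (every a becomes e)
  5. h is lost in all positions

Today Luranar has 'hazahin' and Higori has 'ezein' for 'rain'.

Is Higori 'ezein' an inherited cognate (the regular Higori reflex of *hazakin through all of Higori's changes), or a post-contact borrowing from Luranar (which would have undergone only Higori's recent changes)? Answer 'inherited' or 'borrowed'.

If inherited, *hazakin would pass through all of Higori's changes:
Higori: *hazakin
  hazakin → hazasin   [palatalisation]
  hazasin → hazarin   [rhotacism]
  hazarin (rule 3 does not apply)
  hazarin → hezerin   [vowel merger]
  hezerin → ezerin   [h-loss]
  giving Higori ezerin.
If borrowed from Luranar 'hazahin' after the early changes, it would undergo only the recent ones:
  rule 4 (vowel merger): hazahin → hezehin
  rule 5 (h-loss): hezehin → ezein
  ⇒ as a loan: ezein
Higori 'ezein' matches the loan outcome 'ezein', not the inherited 'ezerin' — it skipped the early Higori changes, so it was borrowed from Luranar.

borrowed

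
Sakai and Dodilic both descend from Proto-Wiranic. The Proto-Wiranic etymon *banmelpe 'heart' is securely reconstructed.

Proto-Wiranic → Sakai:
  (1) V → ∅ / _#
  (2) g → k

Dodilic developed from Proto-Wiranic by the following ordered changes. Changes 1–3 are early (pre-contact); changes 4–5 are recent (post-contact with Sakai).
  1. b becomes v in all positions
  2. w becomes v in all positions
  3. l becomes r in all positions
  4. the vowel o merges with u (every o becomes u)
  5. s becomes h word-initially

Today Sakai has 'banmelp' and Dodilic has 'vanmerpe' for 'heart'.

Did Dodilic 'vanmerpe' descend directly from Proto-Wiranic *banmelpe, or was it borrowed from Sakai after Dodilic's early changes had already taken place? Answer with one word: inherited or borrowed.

inherited

If inherited, *banmelpe would pass through all of Dodilic's changes:
Dodilic: *banmelpe > vanmelpe > vanmerpe  (by unconditioned shift, unconditioned shift)
If borrowed from Sakai 'banmelp' after the early changes, it would undergo only the recent ones:
  rule 4 (vowel merger): no change (banmelp)
  rule 5 (debuccalisation): no change (banmelp)
  ⇒ as a loan: banmelp
Dodilic 'vanmerpe' matches the inherited outcome exactly, so it is an inherited cognate, not a loan.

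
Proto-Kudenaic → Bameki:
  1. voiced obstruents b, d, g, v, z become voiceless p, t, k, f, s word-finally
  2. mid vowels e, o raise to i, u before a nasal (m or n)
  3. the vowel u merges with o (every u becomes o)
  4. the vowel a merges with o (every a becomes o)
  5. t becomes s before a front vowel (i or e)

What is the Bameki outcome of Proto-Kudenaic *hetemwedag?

hesimwedok

Bameki: start from *hetemwedag.
  rule 1 (final devoicing): hetemwedag → hetemwedak
  rule 2 (pre-nasal raising): hetemwedak → hetimwedak
  rule 3: no change — hetimwedak
  rule 4 (vowel merger): hetimwedak → hetimwedok
  rule 5 (palatalisation): hetimwedok → hesimwedok
  ⇒ Bameki hesimwedok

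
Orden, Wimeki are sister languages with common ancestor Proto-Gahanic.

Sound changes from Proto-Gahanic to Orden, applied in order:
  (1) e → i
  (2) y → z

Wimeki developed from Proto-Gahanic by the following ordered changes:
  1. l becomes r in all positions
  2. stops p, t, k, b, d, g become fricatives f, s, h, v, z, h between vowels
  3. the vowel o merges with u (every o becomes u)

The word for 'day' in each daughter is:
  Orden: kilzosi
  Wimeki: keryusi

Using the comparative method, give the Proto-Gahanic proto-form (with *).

*kelyosi

Position 4: Orden has z, Wimeki has y. Wimeki preserves y here (none of its changes turn any other segment into y), so the proto-segment is *y.
Position 2: Orden has i, Wimeki has e. Wimeki preserves e here (none of its changes turn any other segment into e), so the proto-segment is *e.
Position 3: Orden has l, Wimeki has r. Orden preserves l here (none of its changes turn any other segment into l), so the proto-segment is *l.
Continuing position by position gives *kelyosi; check it forward:
Orden: *kelyosi > kilyosi > kilzosi  (by vowel merger, unconditioned shift)
Wimeki: *kelyosi > keryosi > keryusi  (by unconditioned shift, vowel merger)
No other proto-form is consistent with every reflex, so the reconstruction is *kelyosi.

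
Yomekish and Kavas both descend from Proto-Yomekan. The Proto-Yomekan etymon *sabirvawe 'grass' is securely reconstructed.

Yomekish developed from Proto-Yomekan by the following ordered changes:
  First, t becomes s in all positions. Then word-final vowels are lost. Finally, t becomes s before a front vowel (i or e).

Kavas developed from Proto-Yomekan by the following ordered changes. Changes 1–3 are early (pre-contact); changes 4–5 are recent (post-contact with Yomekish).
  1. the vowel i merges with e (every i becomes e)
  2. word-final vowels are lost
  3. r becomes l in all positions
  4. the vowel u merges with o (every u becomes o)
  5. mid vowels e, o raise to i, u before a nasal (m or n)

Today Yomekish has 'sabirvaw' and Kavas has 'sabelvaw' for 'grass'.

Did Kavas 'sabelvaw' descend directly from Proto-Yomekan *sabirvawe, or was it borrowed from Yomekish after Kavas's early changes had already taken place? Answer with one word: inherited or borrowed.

inherited

If inherited, *sabirvawe would pass through all of Kavas's changes:
Kavas: *sabirvawe
  sabirvawe → sabervawe   [vowel merger]
  sabervawe → sabervaw   [apocope]
  sabervaw → sabelvaw   [unconditioned shift]
  sabelvaw (rule 4 does not apply)
  sabelvaw (rule 5 does not apply)
  giving Kavas sabelvaw.
If borrowed from Yomekish 'sabirvaw' after the early changes, it would undergo only the recent ones:
  rule 4 (vowel merger): no change (sabirvaw)
  rule 5 (pre-nasal raising): no change (sabirvaw)
  ⇒ as a loan: sabirvaw
Kavas 'sabelvaw' matches the inherited outcome exactly, so it is an inherited cognate, not a loan.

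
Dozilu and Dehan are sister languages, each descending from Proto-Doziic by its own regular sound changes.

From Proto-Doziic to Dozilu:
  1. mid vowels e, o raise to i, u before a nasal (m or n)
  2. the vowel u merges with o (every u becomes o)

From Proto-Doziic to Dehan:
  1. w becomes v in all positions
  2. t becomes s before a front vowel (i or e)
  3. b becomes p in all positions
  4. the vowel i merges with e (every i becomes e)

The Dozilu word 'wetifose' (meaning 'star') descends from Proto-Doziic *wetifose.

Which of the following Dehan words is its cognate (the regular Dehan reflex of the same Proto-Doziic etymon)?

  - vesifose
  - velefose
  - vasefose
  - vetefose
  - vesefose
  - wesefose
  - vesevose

Dehan: *wetifose
  wetifose → vetifose   [unconditioned shift]
  vetifose → vesifose   [palatalisation]
  vesifose (rule 3 does not apply)
  vesifose → vesefose   [vowel merger]
  giving Dehan vesefose.
The other candidates each miss or misapply at least one Dehan change.

vesefose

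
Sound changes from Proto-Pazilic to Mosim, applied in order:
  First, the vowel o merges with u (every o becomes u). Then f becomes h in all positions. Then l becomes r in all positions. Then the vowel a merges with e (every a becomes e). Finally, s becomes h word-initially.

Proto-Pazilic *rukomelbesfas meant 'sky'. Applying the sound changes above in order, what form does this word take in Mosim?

Mosim: *rukomelbesfas
  rukomelbesfas → rukumelbesfas   [vowel merger]
  rukumelbesfas → rukumelbeshas   [unconditioned shift]
  rukumelbeshas → rukumerbeshas   [unconditioned shift]
  rukumerbeshas → rukumerbeshes   [vowel merger]
  rukumerbeshes (rule 5 does not apply)
  giving Mosim rukumerbeshes.

rukumerbeshes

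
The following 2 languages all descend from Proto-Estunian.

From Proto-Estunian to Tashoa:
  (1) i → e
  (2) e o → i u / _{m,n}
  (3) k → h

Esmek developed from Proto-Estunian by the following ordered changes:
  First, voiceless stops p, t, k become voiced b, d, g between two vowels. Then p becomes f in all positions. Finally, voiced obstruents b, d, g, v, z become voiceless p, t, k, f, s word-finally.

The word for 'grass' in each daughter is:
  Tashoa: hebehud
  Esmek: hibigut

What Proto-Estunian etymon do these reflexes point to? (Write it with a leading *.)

*hibikud

Position 2: Tashoa has e, Esmek has i. Esmek preserves i here (none of its changes turn any other segment into i), so the proto-segment is *i.
Position 5: Tashoa has h, Esmek has g. Taking the neighbouring segments as reconstructed: Tashoa h could go back to *k or *h; Esmek g could go back to *k or *g — the one source consistent with every daughter is *k.
Continuing position by position gives *hibikud; check it forward:
Tashoa: *hibikud
  hibikud → hebekud   [vowel merger]
  hebekud (rule 2 does not apply)
  hebekud → hebehud   [unconditioned shift]
  giving Tashoa hebehud.
Esmek: start from *hibikud.
  rule 1 (intervocalic voicing): hibikud → hibigud
  rule 2: no change — hibigud
  rule 3 (final devoicing): hibigud → hibigut
  ⇒ Esmek hibigut
No other proto-form is consistent with every reflex, so the reconstruction is *hibikud.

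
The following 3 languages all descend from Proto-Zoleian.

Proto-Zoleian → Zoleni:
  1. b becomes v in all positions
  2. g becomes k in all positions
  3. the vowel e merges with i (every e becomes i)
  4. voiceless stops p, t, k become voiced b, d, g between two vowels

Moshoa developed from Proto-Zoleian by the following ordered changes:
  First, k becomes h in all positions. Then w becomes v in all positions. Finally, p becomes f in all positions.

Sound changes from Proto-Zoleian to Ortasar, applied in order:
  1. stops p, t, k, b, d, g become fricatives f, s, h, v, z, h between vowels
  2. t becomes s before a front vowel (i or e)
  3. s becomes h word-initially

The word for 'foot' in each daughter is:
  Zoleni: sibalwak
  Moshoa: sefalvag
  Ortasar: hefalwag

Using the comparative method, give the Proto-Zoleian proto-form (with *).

*sepalwag

Position 2: Zoleni has i, Moshoa has e, Ortasar has e. Moshoa preserves e here (none of its changes turn any other segment into e), so the proto-segment is *e.
Position 8: Zoleni has k, Moshoa has g, Ortasar has g. Moshoa preserves g here (none of its changes turn any other segment into g), so the proto-segment is *g.
This points to *sepalwag. Verify forward in each daughter:
Zoleni: *sepalwag > sepalwak > sipalwak > sibalwak  (by unconditioned shift, vowel merger, intervocalic voicing)
Moshoa: *sepalwag > sepalvag > sefalvag  (by unconditioned shift, unconditioned shift)
Ortasar: start from *sepalwag.
  rule 1 (intervocalic lenition): sepalwag → sefalwag
  rule 2: no change — sefalwag
  rule 3 (debuccalisation): sefalwag → hefalwag
  ⇒ Ortasar hefalwag
No other proto-form is consistent with every reflex, so the reconstruction is *sepalwag.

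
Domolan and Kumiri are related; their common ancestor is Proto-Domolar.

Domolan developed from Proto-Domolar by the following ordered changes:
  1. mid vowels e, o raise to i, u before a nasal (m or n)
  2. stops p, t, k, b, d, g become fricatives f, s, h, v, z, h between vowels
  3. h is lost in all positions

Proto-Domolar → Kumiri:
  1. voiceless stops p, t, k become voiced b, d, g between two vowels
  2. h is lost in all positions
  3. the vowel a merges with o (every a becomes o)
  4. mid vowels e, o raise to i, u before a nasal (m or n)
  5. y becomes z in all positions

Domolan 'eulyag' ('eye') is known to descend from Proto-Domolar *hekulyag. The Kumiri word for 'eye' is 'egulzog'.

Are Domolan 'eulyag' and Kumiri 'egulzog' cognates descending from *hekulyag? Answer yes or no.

Derive the expected Kumiri reflex of *hekulyag:
Kumiri: *hekulyag
  hekulyag → hegulyag   [intervocalic voicing]
  hegulyag → egulyag   [h-loss]
  egulyag → egulyog   [vowel merger]
  egulyog (rule 4 does not apply)
  egulyog → egulzog   [unconditioned shift]
  giving Kumiri egulzog.
Kumiri 'egulzog' matches the regular reflex exactly, so the pair is cognate.

yes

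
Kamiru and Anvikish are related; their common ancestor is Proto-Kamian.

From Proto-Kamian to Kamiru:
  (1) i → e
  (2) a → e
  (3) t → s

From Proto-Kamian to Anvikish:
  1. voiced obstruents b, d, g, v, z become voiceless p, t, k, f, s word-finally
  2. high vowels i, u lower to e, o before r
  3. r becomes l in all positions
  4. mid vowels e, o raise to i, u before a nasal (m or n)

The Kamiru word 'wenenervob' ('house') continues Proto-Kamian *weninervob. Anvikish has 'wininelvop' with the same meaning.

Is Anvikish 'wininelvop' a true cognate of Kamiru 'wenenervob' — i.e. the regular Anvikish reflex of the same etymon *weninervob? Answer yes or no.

yes

Derive the expected Anvikish reflex of *weninervob:
Anvikish: start from *weninervob.
  rule 1 (final devoicing): weninervob → weninervop
  rule 2: no change — weninervop
  rule 3 (unconditioned shift): weninervop → weninelvop
  rule 4 (pre-nasal raising): weninelvop → wininelvop
  ⇒ Anvikish wininelvop
Anvikish 'wininelvop' matches the regular reflex exactly, so the pair is cognate.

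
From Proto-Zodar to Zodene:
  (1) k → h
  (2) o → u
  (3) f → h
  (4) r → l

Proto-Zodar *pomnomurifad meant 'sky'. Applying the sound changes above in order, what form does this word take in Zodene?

Zodene: *pomnomurifad > pumnumurifad > pumnumurihad > pumnumulihad  (by vowel merger, unconditioned shift, unconditioned shift)

pumnumulihad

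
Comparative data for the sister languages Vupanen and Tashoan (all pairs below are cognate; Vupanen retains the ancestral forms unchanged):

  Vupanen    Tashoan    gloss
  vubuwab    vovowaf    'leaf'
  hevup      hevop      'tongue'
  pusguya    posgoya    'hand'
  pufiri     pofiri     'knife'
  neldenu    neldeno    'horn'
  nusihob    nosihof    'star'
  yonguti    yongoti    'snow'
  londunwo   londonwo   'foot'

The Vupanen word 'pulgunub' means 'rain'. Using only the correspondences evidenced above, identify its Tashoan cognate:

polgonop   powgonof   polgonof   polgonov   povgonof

vubuwab ~ vovowaf, pusguya ~ posgoya — Vupanen u corresponds to Tashoan o after a consonant, before a consonant other than r, m, n, p, b, f, v.
londunwo ~ londonwo — Vupanen u corresponds to Tashoan o after a consonant, before a nasal.
vubuwab ~ vovowaf — Vupanen u corresponds to Tashoan o after a consonant, before a labial obstruent.
vubuwab ~ vovowaf, nusihob ~ nosihof — Vupanen b corresponds to Tashoan f word-finally.
Applying these to Vupanen 'pulgunub':
  pulgunub → polgunub   (u→o after a consonant, before a consonant other than r, m, n, p, b, f, v)
  polgunub → polgonub   (u→o after a consonant, before a nasal)
  polgonub → polgonob   (u→o after a consonant, before a labial obstruent)
  polgonob → polgonof   (b→f word-finally)
So the Tashoan cognate is 'polgonof'.

polgonof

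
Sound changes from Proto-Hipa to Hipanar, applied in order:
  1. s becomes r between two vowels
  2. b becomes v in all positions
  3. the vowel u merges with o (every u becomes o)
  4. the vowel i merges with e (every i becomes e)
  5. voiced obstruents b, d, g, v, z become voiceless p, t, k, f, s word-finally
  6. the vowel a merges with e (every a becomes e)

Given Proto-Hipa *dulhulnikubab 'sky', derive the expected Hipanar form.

dolholnekovef

Hipanar: *dulhulnikubab
  dulhulnikubab (rule 1 does not apply)
  dulhulnikubab → dulhulnikuvav   [unconditioned shift]
  dulhulnikuvav → dolholnikovav   [vowel merger]
  dolholnikovav → dolholnekovav   [vowel merger]
  dolholnekovav → dolholnekovaf   [final devoicing]
  dolholnekovaf → dolholnekovef   [vowel merger]
  giving Hipanar dolholnekovef.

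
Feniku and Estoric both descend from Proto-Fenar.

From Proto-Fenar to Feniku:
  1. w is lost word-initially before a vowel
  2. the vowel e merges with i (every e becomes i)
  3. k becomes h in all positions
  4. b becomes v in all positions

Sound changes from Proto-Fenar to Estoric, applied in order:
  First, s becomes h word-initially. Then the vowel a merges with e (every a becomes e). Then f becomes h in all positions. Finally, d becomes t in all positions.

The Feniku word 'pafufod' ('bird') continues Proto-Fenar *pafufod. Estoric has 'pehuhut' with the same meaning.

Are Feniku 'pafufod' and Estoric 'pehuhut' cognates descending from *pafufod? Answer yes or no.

no

Derive the expected Estoric reflex of *pafufod:
Estoric: *pafufod
  pafufod (rule 1 does not apply)
  pafufod → pefufod   [vowel merger]
  pefufod → pehuhod   [unconditioned shift]
  pehuhod → pehuhot   [unconditioned shift]
  giving Estoric pehuhot.
The regular Estoric reflex would be 'pehuhot', but the attested form is 'pehuhut'. The correspondence is irregular, so they are not cognates (the Estoric form has a different source).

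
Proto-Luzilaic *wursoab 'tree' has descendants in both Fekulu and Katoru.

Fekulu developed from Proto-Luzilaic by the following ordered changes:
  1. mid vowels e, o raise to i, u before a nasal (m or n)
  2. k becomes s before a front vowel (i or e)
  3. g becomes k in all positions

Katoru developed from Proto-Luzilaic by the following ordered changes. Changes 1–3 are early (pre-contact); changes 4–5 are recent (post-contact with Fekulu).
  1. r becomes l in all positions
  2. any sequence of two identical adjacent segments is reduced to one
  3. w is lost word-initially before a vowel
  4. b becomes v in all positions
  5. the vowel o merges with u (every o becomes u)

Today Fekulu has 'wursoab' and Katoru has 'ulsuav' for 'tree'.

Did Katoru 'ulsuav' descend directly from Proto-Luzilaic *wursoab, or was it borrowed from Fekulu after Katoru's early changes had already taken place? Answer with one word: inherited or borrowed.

inherited

If inherited, *wursoab would pass through all of Katoru's changes:
Katoru: start from *wursoab.
  rule 1 (unconditioned shift): wursoab → wulsoab
  rule 2: no change — wulsoab
  rule 3 (glide loss): wulsoab → ulsoab
  rule 4 (unconditioned shift): ulsoab → ulsoav
  rule 5 (vowel merger): ulsoav → ulsuav
  ⇒ Katoru ulsuav
If borrowed from Fekulu 'wursoab' after the early changes, it would undergo only the recent ones:
  rule 4 (unconditioned shift): wursoab → wursoav
  rule 5 (vowel merger): wursoav → wursuav
  ⇒ as a loan: wursuav
Katoru 'ulsuav' matches the inherited outcome exactly, so it is an inherited cognate, not a loan.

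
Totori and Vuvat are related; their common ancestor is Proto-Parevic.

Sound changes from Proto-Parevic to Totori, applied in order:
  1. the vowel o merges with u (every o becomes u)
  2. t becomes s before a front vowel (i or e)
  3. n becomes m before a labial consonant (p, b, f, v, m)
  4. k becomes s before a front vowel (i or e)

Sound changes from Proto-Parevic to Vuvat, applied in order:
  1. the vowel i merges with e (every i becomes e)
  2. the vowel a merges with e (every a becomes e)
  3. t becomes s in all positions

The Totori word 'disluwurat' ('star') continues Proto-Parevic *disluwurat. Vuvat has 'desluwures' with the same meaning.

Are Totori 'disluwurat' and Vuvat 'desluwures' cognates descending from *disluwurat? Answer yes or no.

yes

Derive the expected Vuvat reflex of *disluwurat:
Vuvat: *disluwurat > desluwurat > desluwuret > desluwures  (by vowel merger, vowel merger, unconditioned shift)
Vuvat 'desluwures' matches the regular reflex exactly, so the pair is cognate.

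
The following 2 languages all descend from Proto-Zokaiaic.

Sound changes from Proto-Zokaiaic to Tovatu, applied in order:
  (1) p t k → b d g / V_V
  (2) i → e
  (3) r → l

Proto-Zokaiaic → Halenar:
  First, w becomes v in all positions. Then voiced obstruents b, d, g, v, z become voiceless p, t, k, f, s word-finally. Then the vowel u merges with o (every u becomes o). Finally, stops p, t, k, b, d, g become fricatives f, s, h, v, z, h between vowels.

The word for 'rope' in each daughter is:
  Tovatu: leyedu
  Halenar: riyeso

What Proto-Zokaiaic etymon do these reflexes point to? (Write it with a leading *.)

Position 6: Tovatu has u, Halenar has o. Tovatu preserves u here (none of its changes turn any other segment into u), so the proto-segment is *u.
Position 1: Tovatu has l, Halenar has r. Halenar preserves r here (none of its changes turn any other segment into r), so the proto-segment is *r.
Position 5: Tovatu has d, Halenar has s. Taking the neighbouring segments as reconstructed: Tovatu d could go back to *t or *d; Halenar s could go back to *t or *s — the one source consistent with every daughter is *t.
Verify the candidate proto-form against each daughter:
Tovatu: *riyetu > riyedu > reyedu > leyedu  (by intervocalic voicing, vowel merger, unconditioned shift)
Halenar: *riyetu
  riyetu (rule 1 does not apply)
  riyetu (rule 2 does not apply)
  riyetu → riyeto   [vowel merger]
  riyeto → riyeso   [intervocalic lenition]
  giving Halenar riyeso.
Only *riyetu yields all of Tovatu leyedu, Halenar riyeso.

*riyetu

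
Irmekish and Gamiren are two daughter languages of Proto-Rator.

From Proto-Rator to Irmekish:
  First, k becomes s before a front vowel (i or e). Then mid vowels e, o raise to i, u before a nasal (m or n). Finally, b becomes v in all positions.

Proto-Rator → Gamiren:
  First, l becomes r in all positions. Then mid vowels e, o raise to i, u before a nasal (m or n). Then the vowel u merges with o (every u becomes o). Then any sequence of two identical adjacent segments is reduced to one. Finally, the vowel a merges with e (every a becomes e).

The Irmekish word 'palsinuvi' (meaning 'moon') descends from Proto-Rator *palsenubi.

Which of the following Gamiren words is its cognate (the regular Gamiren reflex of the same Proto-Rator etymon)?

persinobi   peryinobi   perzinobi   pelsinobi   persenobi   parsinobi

Gamiren: start from *palsenubi.
  rule 1 (unconditioned shift): palsenubi → parsenubi
  rule 2 (pre-nasal raising): parsenubi → parsinubi
  rule 3 (vowel merger): parsinubi → parsinobi
  rule 4: no change — parsinobi
  rule 5 (vowel merger): parsinobi → persinobi
  ⇒ Gamiren persinobi

persinobi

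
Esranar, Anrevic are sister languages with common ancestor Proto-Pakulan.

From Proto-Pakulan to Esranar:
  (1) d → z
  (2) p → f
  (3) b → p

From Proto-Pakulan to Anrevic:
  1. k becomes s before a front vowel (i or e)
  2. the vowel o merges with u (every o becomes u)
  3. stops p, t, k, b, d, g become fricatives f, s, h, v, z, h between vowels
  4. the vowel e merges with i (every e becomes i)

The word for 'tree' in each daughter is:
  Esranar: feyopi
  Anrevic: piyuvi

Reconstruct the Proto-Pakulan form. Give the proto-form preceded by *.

Position 4: Esranar has o, Anrevic has u. Esranar preserves o here (none of its changes turn any other segment into o), so the proto-segment is *o.
Position 5: Esranar has p, Anrevic has v. In Esranar, p can only continue *b, so the proto-segment is *b.
This points to *peyobi. Verify forward in each daughter:
Esranar: *peyobi
  peyobi (rule 1 does not apply)
  peyobi → feyobi   [unconditioned shift]
  feyobi → feyopi   [unconditioned shift]
  giving Esranar feyopi.
Anrevic: *peyobi > peyubi > peyuvi > piyuvi  (by vowel merger, intervocalic lenition, vowel merger)
No other proto-form is consistent with every reflex, so the reconstruction is *peyobi.

*peyobi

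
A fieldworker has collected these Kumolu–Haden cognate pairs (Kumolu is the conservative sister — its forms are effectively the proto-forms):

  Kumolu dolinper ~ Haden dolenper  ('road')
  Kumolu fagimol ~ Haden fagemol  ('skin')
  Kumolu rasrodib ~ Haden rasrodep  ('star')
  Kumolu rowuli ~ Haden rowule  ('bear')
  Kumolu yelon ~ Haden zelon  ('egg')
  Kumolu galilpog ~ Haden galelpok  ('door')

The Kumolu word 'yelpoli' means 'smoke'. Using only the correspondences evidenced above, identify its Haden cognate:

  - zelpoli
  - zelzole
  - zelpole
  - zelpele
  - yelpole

zelpole

yelon ~ zelon — Kumolu y corresponds to Haden z word-initially before a front vowel.
rowuli ~ rowule — Kumolu i corresponds to Haden e word-finally.
Applying these to Kumolu 'yelpoli':
  yelpoli → zelpoli   (y→z word-initially before a front vowel)
  zelpoli → zelpole   (i→e word-finally)
So the Haden cognate is 'zelpole'.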